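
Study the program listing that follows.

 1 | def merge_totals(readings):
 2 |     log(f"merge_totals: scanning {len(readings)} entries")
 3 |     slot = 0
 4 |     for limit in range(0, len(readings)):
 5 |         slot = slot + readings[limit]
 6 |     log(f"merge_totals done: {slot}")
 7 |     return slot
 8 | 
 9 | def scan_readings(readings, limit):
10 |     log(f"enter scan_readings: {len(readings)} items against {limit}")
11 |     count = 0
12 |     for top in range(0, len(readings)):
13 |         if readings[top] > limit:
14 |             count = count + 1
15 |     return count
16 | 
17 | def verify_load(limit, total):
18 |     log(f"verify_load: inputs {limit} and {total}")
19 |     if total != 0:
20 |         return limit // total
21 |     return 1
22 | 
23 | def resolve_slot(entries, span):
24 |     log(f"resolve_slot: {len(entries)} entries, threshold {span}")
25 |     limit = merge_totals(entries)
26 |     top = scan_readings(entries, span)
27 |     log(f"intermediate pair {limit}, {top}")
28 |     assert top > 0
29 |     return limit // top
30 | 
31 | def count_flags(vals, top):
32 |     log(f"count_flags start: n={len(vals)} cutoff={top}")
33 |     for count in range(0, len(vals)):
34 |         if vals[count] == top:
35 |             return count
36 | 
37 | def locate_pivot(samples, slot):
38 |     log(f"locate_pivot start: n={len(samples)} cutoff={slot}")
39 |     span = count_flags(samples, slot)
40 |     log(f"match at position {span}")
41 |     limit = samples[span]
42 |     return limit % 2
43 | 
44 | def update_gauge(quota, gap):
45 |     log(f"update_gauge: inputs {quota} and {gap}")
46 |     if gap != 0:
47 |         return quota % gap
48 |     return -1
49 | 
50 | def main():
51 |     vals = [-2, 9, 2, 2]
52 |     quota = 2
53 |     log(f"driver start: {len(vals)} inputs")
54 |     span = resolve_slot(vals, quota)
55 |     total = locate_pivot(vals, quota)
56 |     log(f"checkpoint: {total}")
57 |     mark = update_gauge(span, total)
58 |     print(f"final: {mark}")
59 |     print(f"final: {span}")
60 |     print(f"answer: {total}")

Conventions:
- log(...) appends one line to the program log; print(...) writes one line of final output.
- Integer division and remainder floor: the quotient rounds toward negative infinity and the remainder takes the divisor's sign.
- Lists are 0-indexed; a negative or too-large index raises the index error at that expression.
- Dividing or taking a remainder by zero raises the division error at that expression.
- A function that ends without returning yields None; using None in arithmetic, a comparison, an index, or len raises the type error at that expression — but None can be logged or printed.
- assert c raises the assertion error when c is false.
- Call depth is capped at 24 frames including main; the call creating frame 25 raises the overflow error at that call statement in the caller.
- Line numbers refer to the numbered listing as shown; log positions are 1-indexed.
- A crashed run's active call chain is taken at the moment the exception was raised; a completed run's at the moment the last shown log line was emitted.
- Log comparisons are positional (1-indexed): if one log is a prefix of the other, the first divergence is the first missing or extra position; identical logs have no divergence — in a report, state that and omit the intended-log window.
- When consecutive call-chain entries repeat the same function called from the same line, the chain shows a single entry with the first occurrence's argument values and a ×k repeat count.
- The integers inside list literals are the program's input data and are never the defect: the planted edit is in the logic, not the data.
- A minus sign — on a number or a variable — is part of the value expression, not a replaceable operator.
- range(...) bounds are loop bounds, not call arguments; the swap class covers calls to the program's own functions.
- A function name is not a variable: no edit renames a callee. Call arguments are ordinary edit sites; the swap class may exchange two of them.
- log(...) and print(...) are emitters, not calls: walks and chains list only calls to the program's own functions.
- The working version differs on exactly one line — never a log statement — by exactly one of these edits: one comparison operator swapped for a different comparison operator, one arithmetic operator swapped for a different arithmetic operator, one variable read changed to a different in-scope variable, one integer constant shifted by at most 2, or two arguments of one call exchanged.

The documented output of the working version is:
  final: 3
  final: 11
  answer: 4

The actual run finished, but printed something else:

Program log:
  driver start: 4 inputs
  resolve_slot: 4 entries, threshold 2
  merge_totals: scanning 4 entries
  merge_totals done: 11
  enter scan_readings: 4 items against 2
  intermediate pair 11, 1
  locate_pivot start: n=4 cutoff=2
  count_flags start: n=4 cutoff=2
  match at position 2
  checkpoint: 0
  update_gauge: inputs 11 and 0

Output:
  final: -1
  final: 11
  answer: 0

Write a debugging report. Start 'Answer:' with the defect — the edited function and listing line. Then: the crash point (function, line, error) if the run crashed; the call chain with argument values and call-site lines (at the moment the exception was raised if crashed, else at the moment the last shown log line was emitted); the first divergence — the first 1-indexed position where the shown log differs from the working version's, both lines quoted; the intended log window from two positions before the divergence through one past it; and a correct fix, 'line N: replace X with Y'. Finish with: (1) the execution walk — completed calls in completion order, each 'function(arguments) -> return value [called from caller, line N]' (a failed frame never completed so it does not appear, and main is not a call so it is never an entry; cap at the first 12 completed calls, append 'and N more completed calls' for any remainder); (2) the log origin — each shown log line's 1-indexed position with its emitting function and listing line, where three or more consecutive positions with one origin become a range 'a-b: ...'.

Answer: the defect is in locate_pivot at line 42.
Core observation: Log line 10 is where behavior first shows: 'checkpoint: 0' appears instead of 'checkpoint: 4'.
Call chain: main -> update_gauge(11, 0) (called at line 57).
First divergence: at position 10 the run shows 'checkpoint: 0' where the working version logs 'checkpoint: 4'.
Intended log window:
  8: count_flags start: n=4 cutoff=2
  9: match at position 2
  10: checkpoint: 4
  11: update_gauge: inputs 11 and 4
Execution walk:
  merge_totals([-2, 9, 2, 2]) -> 11  [called from resolve_slot, line 25]
  scan_readings([-2, 9, 2, 2], 2) -> 1  [called from resolve_slot, line 26]
  resolve_slot([-2, 9, 2, 2], 2) -> 11  [called from main, line 54]
  count_flags([-2, 9, 2, 2], 2) -> 2  [called from locate_pivot, line 39]
  locate_pivot([-2, 9, 2, 2], 2) -> 0  [called from main, line 55]
  update_gauge(11, 0) -> -1  [called from main, line 57]
Log line origins:
  1 — main, line 53
  2 — resolve_slot, line 24
  3 — merge_totals, line 2
  4 — merge_totals, line 6
  5 — scan_readings, line 10
  6 — resolve_slot, line 27
  7 — locate_pivot, line 38
  8 — count_flags, line 32
  9 — locate_pivot, line 40
  10 — main, line 56
  11 — update_gauge, line 45
A correct fix: line 42: replace `%` with `*`.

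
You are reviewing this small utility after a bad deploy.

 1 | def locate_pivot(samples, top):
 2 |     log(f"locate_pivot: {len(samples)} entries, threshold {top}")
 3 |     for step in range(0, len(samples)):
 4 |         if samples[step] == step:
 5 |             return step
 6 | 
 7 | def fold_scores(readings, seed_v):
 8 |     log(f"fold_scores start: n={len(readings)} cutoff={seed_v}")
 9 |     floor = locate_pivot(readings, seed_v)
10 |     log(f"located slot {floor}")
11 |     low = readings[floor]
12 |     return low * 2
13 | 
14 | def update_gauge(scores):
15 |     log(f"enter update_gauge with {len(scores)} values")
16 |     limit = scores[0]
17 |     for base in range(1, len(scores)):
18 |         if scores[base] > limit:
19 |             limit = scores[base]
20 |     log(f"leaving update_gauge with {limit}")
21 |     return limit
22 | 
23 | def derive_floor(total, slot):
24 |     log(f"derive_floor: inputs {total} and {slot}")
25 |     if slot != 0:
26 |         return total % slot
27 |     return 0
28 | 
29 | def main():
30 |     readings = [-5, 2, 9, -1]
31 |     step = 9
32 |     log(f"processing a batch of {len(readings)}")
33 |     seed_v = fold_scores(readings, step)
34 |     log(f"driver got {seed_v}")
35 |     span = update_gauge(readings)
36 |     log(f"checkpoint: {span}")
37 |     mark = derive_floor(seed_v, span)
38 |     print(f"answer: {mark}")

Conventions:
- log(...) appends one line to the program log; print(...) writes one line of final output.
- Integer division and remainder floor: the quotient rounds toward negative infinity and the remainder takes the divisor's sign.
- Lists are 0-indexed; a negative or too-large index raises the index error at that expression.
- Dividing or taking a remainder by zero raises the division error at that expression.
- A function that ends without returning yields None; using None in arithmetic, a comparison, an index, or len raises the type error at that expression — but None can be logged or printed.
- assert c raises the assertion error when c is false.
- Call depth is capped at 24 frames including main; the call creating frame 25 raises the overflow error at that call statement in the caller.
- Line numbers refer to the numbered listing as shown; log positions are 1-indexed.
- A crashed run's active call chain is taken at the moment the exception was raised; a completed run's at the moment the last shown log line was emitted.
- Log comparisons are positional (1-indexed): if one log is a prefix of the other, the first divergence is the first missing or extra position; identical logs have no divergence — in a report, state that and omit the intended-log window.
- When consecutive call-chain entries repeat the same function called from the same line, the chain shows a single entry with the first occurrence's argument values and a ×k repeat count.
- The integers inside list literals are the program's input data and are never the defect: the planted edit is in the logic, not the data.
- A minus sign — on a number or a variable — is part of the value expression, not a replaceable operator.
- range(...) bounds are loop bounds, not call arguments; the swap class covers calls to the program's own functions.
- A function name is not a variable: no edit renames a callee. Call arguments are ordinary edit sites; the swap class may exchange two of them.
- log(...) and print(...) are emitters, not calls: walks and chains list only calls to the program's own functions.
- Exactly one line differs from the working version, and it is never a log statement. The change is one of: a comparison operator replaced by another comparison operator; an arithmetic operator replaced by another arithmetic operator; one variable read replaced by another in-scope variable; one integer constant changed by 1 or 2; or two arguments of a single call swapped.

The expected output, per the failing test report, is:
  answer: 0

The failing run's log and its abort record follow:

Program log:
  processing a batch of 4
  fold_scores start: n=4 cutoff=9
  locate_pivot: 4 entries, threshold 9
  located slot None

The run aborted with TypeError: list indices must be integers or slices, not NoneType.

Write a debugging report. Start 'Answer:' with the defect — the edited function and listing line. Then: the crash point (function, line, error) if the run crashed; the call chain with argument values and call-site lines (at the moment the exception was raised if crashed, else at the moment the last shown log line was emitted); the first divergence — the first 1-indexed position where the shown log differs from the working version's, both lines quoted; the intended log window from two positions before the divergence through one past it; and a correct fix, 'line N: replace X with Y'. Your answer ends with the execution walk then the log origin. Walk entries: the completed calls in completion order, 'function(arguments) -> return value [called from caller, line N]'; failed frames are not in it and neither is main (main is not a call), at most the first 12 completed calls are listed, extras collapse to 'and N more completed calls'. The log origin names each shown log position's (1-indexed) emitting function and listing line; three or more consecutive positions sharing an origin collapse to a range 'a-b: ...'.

Answer: the defect is in locate_pivot at line 4.
The tell: At log position 4 the runs split — shown 'located slot None', but the working version logs 'located slot 2'.
Crash: fold_scores, line 11, TypeError.
Call chain: main -> fold_scores([-5, 2, 9, -1], 9) (called at line 33).
First divergence: position 4; shown 'located slot None' vs intended 'located slot 2'.
Intended log window:
  2: fold_scores start: n=4 cutoff=9
  3: locate_pivot: 4 entries, threshold 9
  4: located slot 2
  5: driver got 18
Execution walk:
  locate_pivot([-5, 2, 9, -1], 9) -> None  [called from fold_scores, line 9]
Log line origins:
  1 — main, line 32
  2 — fold_scores, line 8
  3 — locate_pivot, line 2
  4 — fold_scores, line 10
A correct fix: line 4: replace `samples[step] == step` with `samples[step] == top`.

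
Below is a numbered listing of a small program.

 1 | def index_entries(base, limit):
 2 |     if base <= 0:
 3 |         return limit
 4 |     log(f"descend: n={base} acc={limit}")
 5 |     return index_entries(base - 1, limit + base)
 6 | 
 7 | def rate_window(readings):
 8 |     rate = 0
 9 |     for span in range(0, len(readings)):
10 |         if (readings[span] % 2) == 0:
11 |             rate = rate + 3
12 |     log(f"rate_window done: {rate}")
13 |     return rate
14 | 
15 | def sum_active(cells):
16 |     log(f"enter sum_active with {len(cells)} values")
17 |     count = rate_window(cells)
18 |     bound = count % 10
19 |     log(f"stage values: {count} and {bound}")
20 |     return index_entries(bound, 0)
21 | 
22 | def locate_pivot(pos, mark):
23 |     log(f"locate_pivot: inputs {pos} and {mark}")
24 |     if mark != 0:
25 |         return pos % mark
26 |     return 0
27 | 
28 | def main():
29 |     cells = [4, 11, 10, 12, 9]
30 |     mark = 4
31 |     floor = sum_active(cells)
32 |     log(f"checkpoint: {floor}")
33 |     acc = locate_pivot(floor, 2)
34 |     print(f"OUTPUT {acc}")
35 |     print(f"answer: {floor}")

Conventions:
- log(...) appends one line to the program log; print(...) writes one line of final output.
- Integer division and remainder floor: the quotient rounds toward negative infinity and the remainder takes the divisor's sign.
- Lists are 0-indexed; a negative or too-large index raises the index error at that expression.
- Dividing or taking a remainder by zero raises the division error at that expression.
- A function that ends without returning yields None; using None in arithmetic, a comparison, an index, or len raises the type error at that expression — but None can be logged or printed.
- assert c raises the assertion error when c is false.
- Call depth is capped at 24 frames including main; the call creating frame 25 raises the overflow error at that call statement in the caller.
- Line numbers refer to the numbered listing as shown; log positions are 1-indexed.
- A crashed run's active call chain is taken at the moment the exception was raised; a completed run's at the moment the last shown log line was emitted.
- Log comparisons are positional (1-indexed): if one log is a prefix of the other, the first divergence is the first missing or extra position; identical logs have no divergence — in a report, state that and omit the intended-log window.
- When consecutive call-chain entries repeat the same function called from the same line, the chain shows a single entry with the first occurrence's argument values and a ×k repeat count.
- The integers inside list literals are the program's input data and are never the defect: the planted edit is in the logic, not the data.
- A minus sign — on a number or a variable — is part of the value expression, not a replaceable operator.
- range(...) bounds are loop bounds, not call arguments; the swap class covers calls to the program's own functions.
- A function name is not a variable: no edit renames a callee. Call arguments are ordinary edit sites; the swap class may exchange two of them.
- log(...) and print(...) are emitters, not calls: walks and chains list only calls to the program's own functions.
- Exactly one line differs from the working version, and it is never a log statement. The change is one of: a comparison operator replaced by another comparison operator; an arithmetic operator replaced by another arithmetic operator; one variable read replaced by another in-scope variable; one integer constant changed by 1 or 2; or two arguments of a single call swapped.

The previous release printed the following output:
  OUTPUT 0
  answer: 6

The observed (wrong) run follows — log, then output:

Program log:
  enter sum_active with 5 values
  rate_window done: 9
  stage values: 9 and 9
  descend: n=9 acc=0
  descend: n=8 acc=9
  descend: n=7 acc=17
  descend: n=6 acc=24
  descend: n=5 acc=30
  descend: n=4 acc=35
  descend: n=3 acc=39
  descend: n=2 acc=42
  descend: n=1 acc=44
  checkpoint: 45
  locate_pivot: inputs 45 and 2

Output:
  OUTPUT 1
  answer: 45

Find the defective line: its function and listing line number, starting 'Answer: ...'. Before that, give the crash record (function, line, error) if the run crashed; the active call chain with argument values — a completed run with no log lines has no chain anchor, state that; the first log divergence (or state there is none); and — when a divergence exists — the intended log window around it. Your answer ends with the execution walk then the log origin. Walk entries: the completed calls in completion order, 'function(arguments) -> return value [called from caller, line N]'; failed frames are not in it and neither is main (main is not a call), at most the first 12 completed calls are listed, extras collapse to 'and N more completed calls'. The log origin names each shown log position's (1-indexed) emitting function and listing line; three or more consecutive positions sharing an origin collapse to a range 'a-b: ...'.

Answer: the defect is in rate_window at line 11.
Core observation: Log line 2 is where behavior first shows: 'rate_window done: 9' appears instead of 'rate_window done: 3'.
Call chain: main -> locate_pivot(45, 2) (called at line 33).
First divergence: position 2; shown 'rate_window done: 9' vs intended 'rate_window done: 3'.
Intended log window:
  1: enter sum_active with 5 values
  2: rate_window done: 3
  3: stage values: 3 and 3
Execution walk:
  rate_window([4, 11, 10, 12, 9]) -> 9  [called from sum_active, line 17]
  index_entries(0, 45) -> 45  [called from index_entries, line 5]
  index_entries(1, 44) -> 45  [called from index_entries, line 5]
  index_entries(2, 42) -> 45  [called from index_entries, line 5]
  index_entries(3, 39) -> 45  [called from index_entries, line 5]
  index_entries(4, 35) -> 45  [called from index_entries, line 5]
  index_entries(5, 30) -> 45  [called from index_entries, line 5]
  index_entries(6, 24) -> 45  [called from index_entries, line 5]
  index_entries(7, 17) -> 45  [called from index_entries, line 5]
  index_entries(8, 9) -> 45  [called from index_entries, line 5]
  index_entries(9, 0) -> 45  [called from sum_active, line 20]
  sum_active([4, 11, 10, 12, 9]) -> 45  [called from main, line 31]
  ... and 1 more completed call
Origin of each log line:
  1: logged in sum_active at line 16
  2: logged in rate_window at line 12
  3: logged in sum_active at line 19
  4-12: logged in index_entries at line 4
  13: logged in main at line 32
  14: logged in locate_pivot at line 23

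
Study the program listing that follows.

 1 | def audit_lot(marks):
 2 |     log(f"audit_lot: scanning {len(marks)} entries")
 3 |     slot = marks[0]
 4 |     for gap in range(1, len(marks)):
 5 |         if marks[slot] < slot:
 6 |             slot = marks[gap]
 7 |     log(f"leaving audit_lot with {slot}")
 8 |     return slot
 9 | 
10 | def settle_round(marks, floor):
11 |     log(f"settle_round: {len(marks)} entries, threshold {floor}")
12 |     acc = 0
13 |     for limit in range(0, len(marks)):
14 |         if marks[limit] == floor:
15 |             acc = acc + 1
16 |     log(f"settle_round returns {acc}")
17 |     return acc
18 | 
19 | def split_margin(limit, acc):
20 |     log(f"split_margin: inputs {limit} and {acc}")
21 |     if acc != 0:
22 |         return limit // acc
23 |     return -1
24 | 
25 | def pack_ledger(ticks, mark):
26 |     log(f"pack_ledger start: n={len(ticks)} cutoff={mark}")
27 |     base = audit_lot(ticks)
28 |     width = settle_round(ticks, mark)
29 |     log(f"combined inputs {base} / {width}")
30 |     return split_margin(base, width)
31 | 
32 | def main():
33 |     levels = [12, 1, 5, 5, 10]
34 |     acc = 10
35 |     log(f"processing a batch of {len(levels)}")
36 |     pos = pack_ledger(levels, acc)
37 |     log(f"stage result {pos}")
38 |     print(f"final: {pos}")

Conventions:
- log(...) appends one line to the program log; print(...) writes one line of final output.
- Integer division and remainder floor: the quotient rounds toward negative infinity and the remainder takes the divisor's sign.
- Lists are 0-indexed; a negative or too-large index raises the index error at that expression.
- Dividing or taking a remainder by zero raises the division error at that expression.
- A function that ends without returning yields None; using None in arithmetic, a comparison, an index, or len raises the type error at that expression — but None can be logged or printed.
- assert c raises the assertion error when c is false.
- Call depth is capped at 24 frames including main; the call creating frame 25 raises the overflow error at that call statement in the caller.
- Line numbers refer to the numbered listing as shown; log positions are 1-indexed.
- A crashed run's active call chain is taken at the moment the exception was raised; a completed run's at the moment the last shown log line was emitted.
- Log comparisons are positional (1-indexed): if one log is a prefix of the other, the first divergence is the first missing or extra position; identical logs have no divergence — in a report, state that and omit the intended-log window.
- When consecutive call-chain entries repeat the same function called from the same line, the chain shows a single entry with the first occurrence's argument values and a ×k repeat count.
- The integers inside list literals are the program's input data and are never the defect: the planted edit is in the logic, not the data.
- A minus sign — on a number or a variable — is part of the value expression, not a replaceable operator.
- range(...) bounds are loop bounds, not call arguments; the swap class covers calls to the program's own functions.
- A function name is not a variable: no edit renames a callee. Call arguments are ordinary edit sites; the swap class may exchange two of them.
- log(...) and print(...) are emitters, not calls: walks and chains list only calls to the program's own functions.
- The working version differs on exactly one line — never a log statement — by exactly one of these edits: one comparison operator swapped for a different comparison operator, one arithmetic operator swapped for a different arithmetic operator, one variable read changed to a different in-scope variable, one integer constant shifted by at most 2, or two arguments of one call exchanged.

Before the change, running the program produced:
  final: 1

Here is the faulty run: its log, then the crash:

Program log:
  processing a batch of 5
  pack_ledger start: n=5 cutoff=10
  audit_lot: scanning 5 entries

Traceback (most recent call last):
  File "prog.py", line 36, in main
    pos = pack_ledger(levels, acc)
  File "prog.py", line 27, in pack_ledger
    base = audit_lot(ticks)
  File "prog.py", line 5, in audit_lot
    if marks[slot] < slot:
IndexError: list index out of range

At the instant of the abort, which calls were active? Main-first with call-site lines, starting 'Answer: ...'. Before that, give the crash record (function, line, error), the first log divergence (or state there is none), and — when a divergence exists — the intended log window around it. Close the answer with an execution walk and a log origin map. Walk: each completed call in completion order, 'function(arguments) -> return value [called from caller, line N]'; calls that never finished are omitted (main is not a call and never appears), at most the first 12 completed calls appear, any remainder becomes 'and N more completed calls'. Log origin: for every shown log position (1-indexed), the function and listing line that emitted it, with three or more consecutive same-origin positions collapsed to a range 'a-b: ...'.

Answer: main -> pack_ledger (called at line 36) -> audit_lot (called at line 27).
The tell: After 3 matching log lines the faulty run goes silent, while the working version continues with 'leaving audit_lot with 1'.
Crash: audit_lot, line 5, IndexError.
First divergence: position 4 — the faulty run's log ends after 3 lines; the working version continues with 'leaving audit_lot with 1'.
Intended log window:
  2: pack_ledger start: n=5 cutoff=10
  3: audit_lot: scanning 5 entries
  4: leaving audit_lot with 1
  5: settle_round: 5 entries, threshold 10
Execution walk:
  (no call completed)
Origin of each log line:
  1 — main, line 35
  2 — pack_ledger, line 26
  3 — audit_lot, line 2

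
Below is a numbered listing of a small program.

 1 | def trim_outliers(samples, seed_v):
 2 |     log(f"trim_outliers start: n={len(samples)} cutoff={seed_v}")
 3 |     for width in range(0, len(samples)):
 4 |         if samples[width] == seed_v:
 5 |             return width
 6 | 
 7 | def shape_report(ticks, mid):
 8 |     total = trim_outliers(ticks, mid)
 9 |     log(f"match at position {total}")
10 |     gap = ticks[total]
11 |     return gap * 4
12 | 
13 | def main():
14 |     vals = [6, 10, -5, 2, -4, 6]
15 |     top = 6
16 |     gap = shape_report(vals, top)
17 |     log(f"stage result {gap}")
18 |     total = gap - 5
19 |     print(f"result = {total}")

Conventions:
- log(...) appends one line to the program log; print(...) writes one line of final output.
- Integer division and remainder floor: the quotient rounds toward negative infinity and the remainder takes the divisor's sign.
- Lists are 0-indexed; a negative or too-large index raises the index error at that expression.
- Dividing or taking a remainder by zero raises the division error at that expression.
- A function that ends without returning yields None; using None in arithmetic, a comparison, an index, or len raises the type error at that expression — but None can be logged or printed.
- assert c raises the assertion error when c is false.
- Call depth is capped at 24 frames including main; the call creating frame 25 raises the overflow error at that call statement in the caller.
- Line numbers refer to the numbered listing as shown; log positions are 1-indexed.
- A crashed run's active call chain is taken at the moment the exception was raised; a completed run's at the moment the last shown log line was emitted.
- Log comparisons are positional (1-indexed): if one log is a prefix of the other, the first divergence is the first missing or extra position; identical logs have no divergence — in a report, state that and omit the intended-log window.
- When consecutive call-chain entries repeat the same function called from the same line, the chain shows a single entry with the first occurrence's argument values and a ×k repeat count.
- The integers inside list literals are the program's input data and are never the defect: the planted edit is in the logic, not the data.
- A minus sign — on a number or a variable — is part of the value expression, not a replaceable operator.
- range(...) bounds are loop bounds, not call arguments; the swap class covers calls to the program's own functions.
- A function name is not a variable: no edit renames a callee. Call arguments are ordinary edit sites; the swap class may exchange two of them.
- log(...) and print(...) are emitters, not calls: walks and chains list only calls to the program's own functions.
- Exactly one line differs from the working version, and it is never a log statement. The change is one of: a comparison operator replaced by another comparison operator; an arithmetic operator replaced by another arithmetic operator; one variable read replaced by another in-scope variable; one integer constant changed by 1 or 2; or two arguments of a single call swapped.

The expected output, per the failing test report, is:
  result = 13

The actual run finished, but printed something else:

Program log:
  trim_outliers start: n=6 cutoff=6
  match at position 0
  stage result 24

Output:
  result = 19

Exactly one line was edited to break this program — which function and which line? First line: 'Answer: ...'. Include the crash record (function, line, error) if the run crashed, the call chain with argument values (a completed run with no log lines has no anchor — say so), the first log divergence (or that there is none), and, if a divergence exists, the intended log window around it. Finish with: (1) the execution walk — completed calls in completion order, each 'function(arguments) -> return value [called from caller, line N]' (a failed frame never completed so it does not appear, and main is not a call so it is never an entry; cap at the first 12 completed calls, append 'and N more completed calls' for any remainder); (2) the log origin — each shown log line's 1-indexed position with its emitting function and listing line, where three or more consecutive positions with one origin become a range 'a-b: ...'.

Answer: the defect is in shape_report at line 11.
Key observation: Everything matches until log position 3, which reads 'stage result 24' in place of 'stage result 18'.
Call chain: main.
First divergence: position 3 — shown 'stage result 24', intended 'stage result 18'.
Intended log window:
  1: trim_outliers start: n=6 cutoff=6
  2: match at position 0
  3: stage result 18
Execution walk:
  trim_outliers([6, 10, -5, 2, -4, 6], 6) -> 0  [called from shape_report, line 8]
  shape_report([6, 10, -5, 2, -4, 6], 6) -> 24  [called from main, line 16]
Origin of each log line:
  1: from trim_outliers, line 2
  2: from shape_report, line 9
  3: from main, line 17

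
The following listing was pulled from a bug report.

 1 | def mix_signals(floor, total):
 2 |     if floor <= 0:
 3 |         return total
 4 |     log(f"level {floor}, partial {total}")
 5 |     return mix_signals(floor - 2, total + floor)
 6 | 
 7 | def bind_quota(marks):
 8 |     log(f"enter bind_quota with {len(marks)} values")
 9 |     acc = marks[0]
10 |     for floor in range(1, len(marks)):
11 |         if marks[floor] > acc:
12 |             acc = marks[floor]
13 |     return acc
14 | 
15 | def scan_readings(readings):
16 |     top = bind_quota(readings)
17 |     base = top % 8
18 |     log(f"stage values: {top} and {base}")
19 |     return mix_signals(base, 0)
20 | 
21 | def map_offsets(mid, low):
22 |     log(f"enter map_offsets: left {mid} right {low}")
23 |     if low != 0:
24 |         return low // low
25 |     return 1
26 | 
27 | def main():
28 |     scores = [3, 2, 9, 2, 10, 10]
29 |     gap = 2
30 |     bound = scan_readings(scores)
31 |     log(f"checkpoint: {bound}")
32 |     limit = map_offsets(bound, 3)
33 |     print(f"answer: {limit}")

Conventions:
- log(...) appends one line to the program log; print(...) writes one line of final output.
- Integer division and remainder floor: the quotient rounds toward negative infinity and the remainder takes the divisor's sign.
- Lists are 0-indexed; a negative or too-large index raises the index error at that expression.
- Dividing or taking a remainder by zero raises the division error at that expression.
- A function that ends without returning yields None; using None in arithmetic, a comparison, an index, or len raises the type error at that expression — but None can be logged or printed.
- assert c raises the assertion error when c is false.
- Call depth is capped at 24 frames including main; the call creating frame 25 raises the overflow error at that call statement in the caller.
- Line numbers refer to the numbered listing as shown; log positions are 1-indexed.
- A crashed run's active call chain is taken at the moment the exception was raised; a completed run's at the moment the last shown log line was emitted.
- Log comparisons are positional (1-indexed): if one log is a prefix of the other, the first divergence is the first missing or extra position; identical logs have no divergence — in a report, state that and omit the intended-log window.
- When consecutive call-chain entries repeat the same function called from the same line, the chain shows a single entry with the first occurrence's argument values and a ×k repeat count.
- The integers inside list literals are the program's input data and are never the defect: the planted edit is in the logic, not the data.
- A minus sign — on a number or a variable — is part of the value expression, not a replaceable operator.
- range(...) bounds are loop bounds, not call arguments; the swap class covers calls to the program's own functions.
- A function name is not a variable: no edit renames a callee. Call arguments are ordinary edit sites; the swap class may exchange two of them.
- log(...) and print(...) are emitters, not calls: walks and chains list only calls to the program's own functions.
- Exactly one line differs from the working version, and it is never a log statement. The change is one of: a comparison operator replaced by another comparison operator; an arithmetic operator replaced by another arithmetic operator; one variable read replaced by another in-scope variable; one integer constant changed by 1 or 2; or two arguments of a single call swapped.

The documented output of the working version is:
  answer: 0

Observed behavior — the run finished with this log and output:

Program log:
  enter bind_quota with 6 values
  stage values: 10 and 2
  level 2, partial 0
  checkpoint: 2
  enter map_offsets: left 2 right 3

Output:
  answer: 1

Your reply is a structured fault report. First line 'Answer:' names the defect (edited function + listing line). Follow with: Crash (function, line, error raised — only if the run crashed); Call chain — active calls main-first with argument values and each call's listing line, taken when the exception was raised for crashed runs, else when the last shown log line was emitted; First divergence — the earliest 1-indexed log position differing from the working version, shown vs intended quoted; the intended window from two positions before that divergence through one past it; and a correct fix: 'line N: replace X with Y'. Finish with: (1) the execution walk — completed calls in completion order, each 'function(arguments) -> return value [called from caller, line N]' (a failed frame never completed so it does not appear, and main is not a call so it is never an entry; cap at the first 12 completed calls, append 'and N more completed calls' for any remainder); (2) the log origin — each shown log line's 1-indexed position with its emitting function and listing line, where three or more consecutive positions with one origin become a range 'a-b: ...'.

Answer: the defect is in map_offsets at line 24.
The tell: No log line changed; the fault shows up purely in the output.
Call chain: main -> map_offsets(2, 3) (called at line 32).
First divergence: none (the log streams are identical).
Execution walk:
  bind_quota([3, 2, 9, 2, 10, 10]) -> 10  [called from scan_readings, line 16]
  mix_signals(0, 2) -> 2  [called from mix_signals, line 5]
  mix_signals(2, 0) -> 2  [called from scan_readings, line 19]
  scan_readings([3, 2, 9, 2, 10, 10]) -> 2  [called from main, line 30]
  map_offsets(2, 3) -> 1  [called from main, line 32]
Log origin:
  1: emitted by bind_quota (line 8)
  2: emitted by scan_readings (line 18)
  3: emitted by mix_signals (line 4)
  4: emitted by main (line 31)
  5: emitted by map_offsets (line 22)
A correct fix: line 24: replace `low // low` with `mid // low`.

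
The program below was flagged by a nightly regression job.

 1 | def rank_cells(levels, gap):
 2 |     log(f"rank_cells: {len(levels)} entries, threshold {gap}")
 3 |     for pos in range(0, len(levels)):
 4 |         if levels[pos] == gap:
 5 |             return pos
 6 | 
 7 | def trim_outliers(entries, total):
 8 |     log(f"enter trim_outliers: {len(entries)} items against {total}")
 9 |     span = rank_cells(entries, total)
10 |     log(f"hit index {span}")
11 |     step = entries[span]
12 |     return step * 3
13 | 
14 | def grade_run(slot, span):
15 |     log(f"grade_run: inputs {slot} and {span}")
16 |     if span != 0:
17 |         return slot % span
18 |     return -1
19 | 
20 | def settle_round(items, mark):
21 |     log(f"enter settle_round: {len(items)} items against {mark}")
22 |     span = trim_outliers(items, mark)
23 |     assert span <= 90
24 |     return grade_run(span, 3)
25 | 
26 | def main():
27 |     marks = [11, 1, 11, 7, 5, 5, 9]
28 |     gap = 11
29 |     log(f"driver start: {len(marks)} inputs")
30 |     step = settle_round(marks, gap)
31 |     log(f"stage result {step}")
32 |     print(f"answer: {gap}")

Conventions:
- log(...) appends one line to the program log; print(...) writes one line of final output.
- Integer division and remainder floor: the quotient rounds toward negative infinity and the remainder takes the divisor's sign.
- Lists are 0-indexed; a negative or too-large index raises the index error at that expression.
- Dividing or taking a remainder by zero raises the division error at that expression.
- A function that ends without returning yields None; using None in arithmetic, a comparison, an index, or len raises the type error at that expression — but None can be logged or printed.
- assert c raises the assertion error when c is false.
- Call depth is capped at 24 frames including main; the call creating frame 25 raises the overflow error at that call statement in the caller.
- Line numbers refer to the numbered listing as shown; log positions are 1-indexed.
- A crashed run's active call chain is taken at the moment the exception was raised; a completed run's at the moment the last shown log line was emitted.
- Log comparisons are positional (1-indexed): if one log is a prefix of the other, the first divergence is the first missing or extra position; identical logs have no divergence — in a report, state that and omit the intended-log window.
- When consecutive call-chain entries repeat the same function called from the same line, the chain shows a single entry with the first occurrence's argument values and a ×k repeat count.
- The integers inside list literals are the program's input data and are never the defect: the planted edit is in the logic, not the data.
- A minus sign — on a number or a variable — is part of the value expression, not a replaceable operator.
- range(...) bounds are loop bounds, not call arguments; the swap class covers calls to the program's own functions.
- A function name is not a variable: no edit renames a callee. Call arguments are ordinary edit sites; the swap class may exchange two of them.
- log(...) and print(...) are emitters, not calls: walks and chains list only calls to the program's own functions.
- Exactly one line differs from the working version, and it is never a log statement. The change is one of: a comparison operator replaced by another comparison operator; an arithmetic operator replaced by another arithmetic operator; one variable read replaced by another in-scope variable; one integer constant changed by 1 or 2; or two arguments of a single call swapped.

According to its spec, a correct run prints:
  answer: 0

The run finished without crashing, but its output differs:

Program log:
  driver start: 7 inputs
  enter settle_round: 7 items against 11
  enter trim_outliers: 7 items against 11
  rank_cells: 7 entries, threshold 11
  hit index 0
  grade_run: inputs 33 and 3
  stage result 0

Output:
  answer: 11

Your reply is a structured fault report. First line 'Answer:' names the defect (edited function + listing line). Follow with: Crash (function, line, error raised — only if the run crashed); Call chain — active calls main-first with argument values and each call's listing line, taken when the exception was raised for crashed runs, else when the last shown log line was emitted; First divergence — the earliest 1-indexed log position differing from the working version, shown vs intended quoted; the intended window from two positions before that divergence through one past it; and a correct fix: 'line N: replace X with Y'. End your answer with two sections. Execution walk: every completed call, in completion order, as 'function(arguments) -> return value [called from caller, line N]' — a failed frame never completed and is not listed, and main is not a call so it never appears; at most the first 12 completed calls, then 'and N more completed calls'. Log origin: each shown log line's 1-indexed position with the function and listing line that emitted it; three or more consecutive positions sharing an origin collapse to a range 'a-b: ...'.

Answer: the defect is in main at line 32.
Key observation: Every logged value matches the working version; the printed result is what differs.
Call chain: main.
First divergence: none; the two logs match at every position.
Execution walk:
  rank_cells([11, 1, 11, 7, 5, 5, 9], 11) -> 0  [called from trim_outliers, line 9]
  trim_outliers([11, 1, 11, 7, 5, 5, 9], 11) -> 33  [called from settle_round, line 22]
  grade_run(33, 3) -> 0  [called from settle_round, line 24]
  settle_round([11, 1, 11, 7, 5, 5, 9], 11) -> 0  [called from main, line 30]
Log line origins:
  1: from main, line 29
  2: from settle_round, line 21
  3: from trim_outliers, line 8
  4: from rank_cells, line 2
  5: from trim_outliers, line 10
  6: from grade_run, line 15
  7: from main, line 31
A correct fix: line 32: replace `gap` with `step`.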